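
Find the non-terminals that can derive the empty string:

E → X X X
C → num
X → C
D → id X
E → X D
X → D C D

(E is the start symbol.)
None

There are no ε-productions, so no non-terminal can derive ε.
No non-terminals are nullable.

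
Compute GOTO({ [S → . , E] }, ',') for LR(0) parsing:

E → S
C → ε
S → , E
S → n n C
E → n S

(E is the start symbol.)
{ [E → . S], [E → . n S], [S → , . E], [S → . , E], [S → . n n C] }

GOTO(I, ',') = CLOSURE({ [A → αX.β] : [A → α.Xβ] ∈ I, X = ',' })

Items with dot before ',', with the dot advanced:
  [S → . , E] → [S → , . E]
Closure of the advanced items:
  [S → , . E] has the dot before E: add [E → . S], [E → . n S]
  [E → . S] has the dot before S: add [S → . , E], [S → . n n C]

GOTO = { [E → . S], [E → . n S], [S → , . E], [S → . , E], [S → . n n C] }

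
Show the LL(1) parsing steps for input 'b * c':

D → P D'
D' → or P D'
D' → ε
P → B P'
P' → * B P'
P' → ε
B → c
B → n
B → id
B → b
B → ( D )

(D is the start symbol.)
LL(1) parsing maintains a stack (initially the start symbol over $) and the input. At each step: if the stack top is a terminal, match it against the current input token; if it is a non-terminal N, replace it with the RHS of M[N, lookahead] (the unique production whose predict set contains the lookahead).

Stack is shown with the top on the left.

Stack        Input    Action
----------------------------
D $          b * c $  output D → P D'
P D' $       b * c $  output P → B P'
B P' D' $    b * c $  output B → b
b P' D' $    b * c $  match 'b'
P' D' $      * c $    output P' → * B P'
* B P' D' $  * c $    match '*'
B P' D' $    c $      output B → c
c P' D' $    c $      match 'c'
P' D' $      $        output P' → ε
D' $         $        output D' → ε
$            $        accept

The string is accepted.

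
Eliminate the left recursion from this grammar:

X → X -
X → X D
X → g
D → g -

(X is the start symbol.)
X is directly left-recursive. The standard transformation for
  A → A α₁ | ... | A α_m | β₁ | ... | β_n
is
  A  → β₁ A' | ... | β_n A'
  A' → α₁ A' | ... | α_m A' | ε

X → g becomes X → g X'
X → X - becomes X' → - X'
X → X D becomes X' → D X'
Add X' → ε

Productions for other non-terminals are unchanged:
  D → g -

Resulting grammar:
X → g X'
X' → - X'
X' → D X'
X' → ε
D → g -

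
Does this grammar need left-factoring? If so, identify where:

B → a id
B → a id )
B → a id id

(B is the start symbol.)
Left-factoring is needed when two productions for the same non-terminal
share a common prefix on the right-hand side.

Productions for B:
  B → a id
  B → a id )
  B → a id id

Found common prefix 'a id' in productions for B

Answer: Yes, B has productions with common prefix 'a id'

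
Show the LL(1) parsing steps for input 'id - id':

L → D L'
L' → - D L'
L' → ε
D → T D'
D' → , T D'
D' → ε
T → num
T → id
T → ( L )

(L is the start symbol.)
LL(1) parsing maintains a stack (initially the start symbol over $) and the input. At each step: if the stack top is a terminal, match it against the current input token; if it is a non-terminal N, replace it with the RHS of M[N, lookahead] (the unique production whose predict set contains the lookahead).

Stack is shown with the top on the left.

Stack       Input      Action
-----------------------------
L $         id - id $  output L → D L'
D L' $      id - id $  output D → T D'
T D' L' $   id - id $  output T → id
id D' L' $  id - id $  match 'id'
D' L' $     - id $     output D' → ε
L' $        - id $     output L' → - D L'
- D L' $    - id $     match '-'
D L' $      id $       output D → T D'
T D' L' $   id $       output T → id
id D' L' $  id $       match 'id'
D' L' $     $          output D' → ε
L' $        $          output L' → ε
$           $          accept

The string is accepted.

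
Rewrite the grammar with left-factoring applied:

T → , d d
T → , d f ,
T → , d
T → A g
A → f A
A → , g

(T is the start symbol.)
T → , d T'
T' → d
T' → f ,
T' → ε
T → A g
A → f A
A → , g

Left-factoring transforms A → αβ₁ | αβ₂ into A → αA' and A' → β₁ | β₂
(α is the longest common prefix among the alternatives). Repeat until
no nonterminal has two alternatives with a common prefix.

Round 1: T has alternatives sharing prefix ', d'. Introduce T': T → , d T'
  Add: T' → d
  Add: T' → f ,
  Add: T' → ε

No remaining common prefixes — done.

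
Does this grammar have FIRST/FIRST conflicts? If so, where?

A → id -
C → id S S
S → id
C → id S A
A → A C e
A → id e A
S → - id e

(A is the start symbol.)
Yes. A → id '-' / A → A C e on { 'id' }; A → id '-' / A → id e A on { 'id' }; A → A C e / A → id e A on { 'id' }; C → id S S / C → id S A on { 'id' }

A FIRST/FIRST conflict occurs when two productions N → α and N → β for the same non-terminal have FIRST(α) ∩ FIRST(β) ≠ ∅ (with ε ∈ FIRST of a nullable right-hand side, so two nullable alternatives also conflict).

FIRST sets of the non-terminals at (or reachable through a nullable prefix from) the front of some alternative:
  FIRST(A) = { 'id' }

Productions for A:
  A → id -: FIRST = { 'id' }
  A → A C e: FIRST = { 'id' }
  A → id e A: FIRST = { 'id' }
Productions for C:
  C → id S S: FIRST = { 'id' }
  C → id S A: FIRST = { 'id' }
Productions for S:
  S → id: FIRST = { 'id' }
  S → - id e: FIRST = { '-' }

Conflict for A: A → id - and A → A C e
  Overlap: { 'id' }
Conflict for A: A → id - and A → id e A
  Overlap: { 'id' }
Conflict for A: A → A C e and A → id e A
  Overlap: { 'id' }
Conflict for C: C → id S S and C → id S A
  Overlap: { 'id' }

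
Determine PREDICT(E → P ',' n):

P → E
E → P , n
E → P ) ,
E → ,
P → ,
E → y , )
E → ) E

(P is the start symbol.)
{ ')', ',', 'y' }

PREDICT(E → P ',' n) = (FIRST(RHS) \ {ε}) ∪ (FOLLOW(E) if ε ∈ FIRST(RHS), i.e. RHS ⇒* ε)
FIRST(P) = { ')', ',', 'y' }
FIRST(P ',' n) = { ')', ',', 'y' }
ε ∉ FIRST(P ',' n), so FOLLOW(E) is not added.
PREDICT(E → P ',' n) = { ')', ',', 'y' }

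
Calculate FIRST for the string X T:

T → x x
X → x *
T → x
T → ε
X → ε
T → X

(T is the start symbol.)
{ 'x', ε }

FIRST sets of the non-terminals involved (from the grammar, by fixed-point iteration):
  FIRST(X) = { 'x', ε }
  FIRST(T) = { 'x', ε }

To compute FIRST(X T), process the symbols left to right:
Symbol X is a non-terminal. Add FIRST(X) \ {ε} = { 'x' }
X is nullable (ε ∈ FIRST(X)), continue to the next symbol.
Symbol T is a non-terminal. Add FIRST(T) \ {ε} = { 'x' }
T is nullable (ε ∈ FIRST(T)), continue to the next symbol.
All symbols are nullable, so ε is in the result.
FIRST(X T) = { 'x', ε }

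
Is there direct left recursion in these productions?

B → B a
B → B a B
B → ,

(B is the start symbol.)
Direct left recursion occurs when N → N α for some non-terminal N (the right-hand side begins with the left-hand side itself).

B → B a: LEFT RECURSIVE (starts with B)
B → B a B: LEFT RECURSIVE (starts with B)
B → ,: starts with ','

The grammar has direct left recursion on: B.

Answer: Yes, B is left-recursive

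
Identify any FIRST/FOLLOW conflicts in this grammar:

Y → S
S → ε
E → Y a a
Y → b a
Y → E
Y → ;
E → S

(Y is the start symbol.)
Yes. Y → E with FOLLOW(Y) on { 'a' }; E → Y a a with FOLLOW(E) on { 'a' }

A FIRST/FOLLOW conflict occurs when a non-terminal N has a nullable alternative N → β (β ⇒* ε) and another alternative N → α with FIRST(α) ∩ FOLLOW(N) ≠ ∅: on such a lookahead the parser cannot decide between expanding α and letting N vanish via β.

Nullable non-terminals: E, S, Y.
FIRST sets used below: FIRST(Y) = { ';', 'a', 'b', ε }, FIRST(S) = { ε }, FIRST(E) = { ';', 'a', 'b', ε }

E: nullable alternative(s) E → S; FOLLOW(E) = { $, 'a' }
  E → Y a a: FIRST \ {ε} = { ';', 'a', 'b' } — overlaps FOLLOW(E) on { 'a' }: CONFLICT
  E → S: FIRST \ {ε} = { } — this is the only nullable alternative, skip
S has a nullable alternative but only one production, so nothing to check.

Y: nullable alternative(s) Y → S, Y → E; FOLLOW(Y) = { $, 'a' }
  Y → S: FIRST \ {ε} = { } — disjoint from FOLLOW(Y)
  Y → b a: FIRST \ {ε} = { 'b' } — disjoint from FOLLOW(Y)
  Y → E: FIRST \ {ε} = { ';', 'a', 'b' } — overlaps FOLLOW(Y) on { 'a' }: CONFLICT
  Y → ;: FIRST \ {ε} = { ';' } — disjoint from FOLLOW(Y)

So the grammar has 2 FIRST/FOLLOW conflicts (marked CONFLICT above).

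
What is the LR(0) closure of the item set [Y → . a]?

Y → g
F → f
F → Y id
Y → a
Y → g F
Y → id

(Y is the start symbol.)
{ [Y → . a] }

Start with: [Y → . a]
The dot precedes the terminal a, so nothing is added.

CLOSURE = { [Y → . a] }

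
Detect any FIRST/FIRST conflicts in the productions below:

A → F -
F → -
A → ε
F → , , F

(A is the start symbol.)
A FIRST/FIRST conflict occurs when two productions N → α and N → β for the same non-terminal have FIRST(α) ∩ FIRST(β) ≠ ∅ (with ε ∈ FIRST of a nullable right-hand side, so two nullable alternatives also conflict).

FIRST sets of the non-terminals at (or reachable through a nullable prefix from) the front of some alternative:
  FIRST(F) = { ',', '-' }

Productions for A:
  A → F -: FIRST = { ',', '-' }
  A → ε: FIRST = { ε }
Productions for F:
  F → -: FIRST = { '-' }
  F → , , F: FIRST = { ',' }

All alternatives of each non-terminal have pairwise disjoint FIRST sets.

Answer: No FIRST/FIRST conflicts.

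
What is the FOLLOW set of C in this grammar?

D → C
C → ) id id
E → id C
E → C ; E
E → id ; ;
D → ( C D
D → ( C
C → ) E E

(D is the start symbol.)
{ $, '(', ')', ';', 'id' }

In D → C: C is at the end, add FOLLOW(D)
In E → id C: C is at the end, add FOLLOW(E)
In E → C ; E: C is followed by ';' E, add FIRST(';' E) \ {ε} = { ';' }
In D → ( C D: C is followed by D, add FIRST(D) \ {ε} = { '(', ')' }
In D → ( C: C is at the end, add FOLLOW(D)

The FOLLOW sets referred to above (computed the same way, to a fixed point):
  FOLLOW(D) = { $ }
  FOLLOW(E) = { $, '(', ')', ';', 'id' }

Taking the union: FOLLOW(C) = { $, '(', ')', ';', 'id' }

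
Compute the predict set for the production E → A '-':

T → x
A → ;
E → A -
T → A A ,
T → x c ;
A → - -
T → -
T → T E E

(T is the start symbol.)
PREDICT(E → A '-') = (FIRST(RHS) \ {ε}) ∪ (FOLLOW(E) if ε ∈ FIRST(RHS), i.e. RHS ⇒* ε)
FIRST(A) = { '-', ';' }
FIRST(A '-') = { '-', ';' }
ε ∉ FIRST(A '-'), so FOLLOW(E) is not added.
PREDICT(E → A '-') = { '-', ';' }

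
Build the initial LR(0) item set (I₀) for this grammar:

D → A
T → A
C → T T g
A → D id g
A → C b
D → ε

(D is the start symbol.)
First, augment the grammar with D' → D
I₀ = CLOSURE({ [D' → . D] }):
  [D' → . D] has the dot before D: add [D → . A], [D → .]
  [D → . A] has the dot before A: add [A → . D id g], [A → . C b]
  [A → . C b] has the dot before C: add [C → . T T g]
  [C → . T T g] has the dot before T: add [T → . A]
No further items can be added.

I₀ = { [A → . C b], [A → . D id g], [C → . T T g], [D → . A], [D → .], [D' → . D], [T → . A] }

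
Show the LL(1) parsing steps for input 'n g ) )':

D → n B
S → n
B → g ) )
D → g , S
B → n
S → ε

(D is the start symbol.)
LL(1) parsing maintains a stack (initially the start symbol over $) and the input. At each step: if the stack top is a terminal, match it against the current input token; if it is a non-terminal N, replace it with the RHS of M[N, lookahead] (the unique production whose predict set contains the lookahead).

Stack is shown with the top on the left.

Stack    Input      Action
--------------------------
D $      n g ) ) $  output D → n B
n B $    n g ) ) $  match 'n'
B $      g ) ) $    output B → g ) )
g ) ) $  g ) ) $    match 'g'
) ) $    ) ) $      match ')'
) $      ) $        match ')'
$        $          accept

The string is accepted.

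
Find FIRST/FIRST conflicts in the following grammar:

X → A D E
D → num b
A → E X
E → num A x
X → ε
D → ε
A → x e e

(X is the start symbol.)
FIRST sets of the non-terminals at (or reachable through a nullable prefix from) the front of some alternative:
  FIRST(A) = { 'num', 'x' }
  FIRST(E) = { 'num' }

Productions for X:
  X → A D E: FIRST = { 'num', 'x' }
  X → ε: FIRST = { ε }
Productions for D:
  D → num b: FIRST = { 'num' }
  D → ε: FIRST = { ε }
Productions for A:
  A → E X: FIRST = { 'num' }
  A → x e e: FIRST = { 'x' }
E has only one production, so no FIRST/FIRST conflict is possible there.

All alternatives of each non-terminal have pairwise disjoint FIRST sets.

Answer: No FIRST/FIRST conflicts.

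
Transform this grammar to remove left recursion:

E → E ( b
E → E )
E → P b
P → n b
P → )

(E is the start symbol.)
E → P b E'
E' → ( b E'
E' → ) E'
E' → ε
P → n b
P → )

E is directly left-recursive. The standard transformation for
  A → A α₁ | ... | A α_m | β₁ | ... | β_n
is
  A  → β₁ A' | ... | β_n A'
  A' → α₁ A' | ... | α_m A' | ε

E → P b becomes E → P b E'
E → E ( b becomes E' → ( b E'
E → E ) becomes E' → ) E'
Add E' → ε

Productions for other non-terminals are unchanged:
  P → n b
  P → )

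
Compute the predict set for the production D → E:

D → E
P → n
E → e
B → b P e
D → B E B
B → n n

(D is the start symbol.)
{ 'e' }

PREDICT(D → E) = (FIRST(RHS) \ {ε}) ∪ (FOLLOW(D) if ε ∈ FIRST(RHS), i.e. RHS ⇒* ε)
FIRST(E) = { 'e' }
FIRST(E) = { 'e' }
ε ∉ FIRST(E), so FOLLOW(D) is not added.
PREDICT(D → E) = { 'e' }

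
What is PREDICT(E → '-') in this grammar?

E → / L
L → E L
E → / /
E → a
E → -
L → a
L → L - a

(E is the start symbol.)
{ '-' }

PREDICT(E → '-') = (FIRST(RHS) \ {ε}) ∪ (FOLLOW(E) if ε ∈ FIRST(RHS), i.e. RHS ⇒* ε)
FIRST('-') = { '-' }
ε ∉ FIRST('-'), so FOLLOW(E) is not added.
PREDICT(E → '-') = { '-' }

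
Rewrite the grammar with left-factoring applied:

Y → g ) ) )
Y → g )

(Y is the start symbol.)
Y → g ) Y'
Y' → ) )
Y' → ε

Left-factoring transforms A → αβ₁ | αβ₂ into A → αA' and A' → β₁ | β₂
(α is the longest common prefix among the alternatives). Repeat until
no nonterminal has two alternatives with a common prefix.

Round 1: Y has alternatives sharing prefix 'g )'. Introduce Y': Y → g ) Y'
  Add: Y' → ) )
  Add: Y' → ε

No remaining common prefixes — done.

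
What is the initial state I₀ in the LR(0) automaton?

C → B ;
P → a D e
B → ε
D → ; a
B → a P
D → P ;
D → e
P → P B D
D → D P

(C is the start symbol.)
First, augment the grammar with C' → C
I₀ = CLOSURE({ [C' → . C] }):
  [C' → . C] has the dot before C: add [C → . B ;]
  [C → . B ;] has the dot before B: add [B → .], [B → . a P]
No further items can be added.

I₀ = { [B → . a P], [B → .], [C → . B ;], [C' → . C] }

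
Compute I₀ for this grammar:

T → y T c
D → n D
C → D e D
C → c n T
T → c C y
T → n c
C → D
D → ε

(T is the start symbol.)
{ [T → . c C y], [T → . n c], [T → . y T c], [T' → . T] }

First, augment the grammar with T' → T
I₀ = CLOSURE({ [T' → . T] }):
  [T' → . T] has the dot before T: add [T → . y T c], [T → . c C y], [T → . n c]
No further items can be added.

I₀ = { [T → . c C y], [T → . n c], [T → . y T c], [T' → . T] }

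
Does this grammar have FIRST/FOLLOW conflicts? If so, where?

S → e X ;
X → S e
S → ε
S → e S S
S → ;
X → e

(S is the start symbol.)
A FIRST/FOLLOW conflict occurs when a non-terminal N has a nullable alternative N → β (β ⇒* ε) and another alternative N → α with FIRST(α) ∩ FOLLOW(N) ≠ ∅: on such a lookahead the parser cannot decide between expanding α and letting N vanish via β.

Nullable non-terminals: S.

S: nullable alternative(s) S → ε; FOLLOW(S) = { $, ';', 'e' }
  S → e X ;: FIRST \ {ε} = { 'e' } — overlaps FOLLOW(S) on { 'e' }: CONFLICT
  S → ε: FIRST \ {ε} = { } — this is the only nullable alternative, skip
  S → e S S: FIRST \ {ε} = { 'e' } — overlaps FOLLOW(S) on { 'e' }: CONFLICT
  S → ;: FIRST \ {ε} = { ';' } — overlaps FOLLOW(S) on { ';' }: CONFLICT

X has no nullable alternative, so no FIRST/FOLLOW check is needed there.

So the grammar has 3 FIRST/FOLLOW conflicts (marked CONFLICT above).

Answer: Yes. S → e X ';' with FOLLOW(S) on { 'e' }; S → e S S with FOLLOW(S) on { 'e' }; S → ';' with FOLLOW(S) on { ';' }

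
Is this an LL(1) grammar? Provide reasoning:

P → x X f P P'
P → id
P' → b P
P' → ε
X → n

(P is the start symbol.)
A grammar is LL(1) if for each non-terminal N with multiple productions, the predict sets of those productions are pairwise disjoint, where PREDICT(N → α) = (FIRST(α) \ {ε}) ∪ (FOLLOW(N) if α ⇒* ε).

Relevant sets:
  FOLLOW(P') = { $, 'b' }

For P:
  PREDICT(P → x X f P P') = { 'x' }
  PREDICT(P → id) = { 'id' }
For P':
  PREDICT(P' → b P) = { 'b' }
  PREDICT(P' → ε) = { $, 'b' }
X has a single production, so nothing to check there.

Conflict found: Predict set conflict for P': { 'b' }
The grammar is NOT LL(1).

Answer: No. Predict set conflict for P': { 'b' }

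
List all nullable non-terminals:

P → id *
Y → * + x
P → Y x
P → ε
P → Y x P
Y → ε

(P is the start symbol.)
{ 'P', 'Y' }

ε-productions: P → ε, Y → ε
So P, Y are immediately nullable.
Every non-terminal is now nullable.
Nullable = { 'P', 'Y' }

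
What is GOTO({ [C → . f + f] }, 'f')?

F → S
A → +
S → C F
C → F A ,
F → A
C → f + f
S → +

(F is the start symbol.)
GOTO(I, 'f') = CLOSURE({ [A → αX.β] : [A → α.Xβ] ∈ I, X = 'f' })

Items with dot before 'f', with the dot advanced:
  [C → . f + f] → [C → f . + f]
Closure adds nothing (no advanced item has the dot before a non-terminal).

GOTO = { [C → f . + f] }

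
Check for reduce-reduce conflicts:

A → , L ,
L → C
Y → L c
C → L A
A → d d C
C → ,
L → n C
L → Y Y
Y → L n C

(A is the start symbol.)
A reduce-reduce conflict occurs when an LR(0) state has two complete items [A → α .] and [B → β .] — both call for a reduction, and with no lookahead the parser cannot choose between them.

Augment with A' → A and build the canonical LR(0) collection (I0 = CLOSURE({[A' → . A]}), then GOTO on every symbol after a dot until no new states appear). It has 19 states:
  I0: { [A → . , L ,], [A → . d d C], [A' → . A] }  — shift
  I1: { [A → , . L ,], [C → . ,], [C → . L A], [L → . C], [L → . Y Y], [L → . n C], [Y → . L c], [Y → . L n C] }  — shift
  I2: { [A' → A .] }  — accept
  I3: { [A → d . d C] }  — shift
  I4: { [A → d d . C], [C → . ,], [C → . L A], [L → . C], [L → . Y Y], [L → . n C], [Y → . L c], [Y → . L n C] }  — shift
  I5: { [C → , .] }  — reduce
  I6: { [A → d d C .], [L → C .] }  — 2 reduces
  I7: { [A → . , L ,], [A → . d d C], [C → L . A], [Y → L . c], [Y → L . n C] }  — shift
  I8: { [C → . ,], [C → . L A], [L → . C], [L → . Y Y], [L → . n C], [L → Y . Y], [Y → . L c], [Y → . L n C] }  — shift
  I9: { [C → . ,], [C → . L A], [L → . C], [L → . Y Y], [L → . n C], [L → n . C], [Y → . L c], [Y → . L n C] }  — shift
  I10: { [L → C .], [L → n C .] }  — 2 reduces
  I11: { [L → C .] }  — reduce
  I12: { [C → . ,], [C → . L A], [L → . C], [L → . Y Y], [L → . n C], [L → Y . Y], [L → Y Y .], [Y → . L c], [Y → . L n C] }  — shift, reduce
  I13: { [C → L A .] }  — reduce
  I14: { [Y → L c .] }  — reduce
  I15: { [C → . ,], [C → . L A], [L → . C], [L → . Y Y], [L → . n C], [Y → . L c], [Y → . L n C], [Y → L n . C] }  — shift
  I16: { [L → C .], [Y → L n C .] }  — 2 reduces
  I17: { [A → , L . ,], [A → . , L ,], [A → . d d C], [C → L . A], [Y → L . c], [Y → L . n C] }  — shift
  I18: { [A → , . L ,], [A → , L , .], [C → . ,], [C → . L A], [L → . C], [L → . Y Y], [L → . n C], [Y → . L c], [Y → . L n C] }  — shift, reduce

I6 contains complete items [A → d d C .], [L → C .] — reduce-reduce conflict.
I10 contains complete items [L → C .], [L → n C .] — reduce-reduce conflict.
I16 contains complete items [L → C .], [Y → L n C .] — reduce-reduce conflict.

Answer: Yes — I6: [A → d d C .] vs [L → C .]; I10: [L → C .] vs [L → n C .]; I16: [L → C .] vs [Y → L n C .]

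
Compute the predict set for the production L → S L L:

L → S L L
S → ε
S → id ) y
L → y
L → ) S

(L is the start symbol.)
PREDICT(L → S L L) = (FIRST(RHS) \ {ε}) ∪ (FOLLOW(L) if ε ∈ FIRST(RHS), i.e. RHS ⇒* ε)
FIRST(S) = { 'id', ε }
FIRST(L) = { ')', 'id', 'y' }
FIRST(S L L) = { ')', 'id', 'y' }
ε ∉ FIRST(S L L), so FOLLOW(L) is not added.
PREDICT(L → S L L) = { ')', 'id', 'y' }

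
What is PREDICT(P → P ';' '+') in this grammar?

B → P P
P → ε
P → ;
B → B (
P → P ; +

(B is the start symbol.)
PREDICT(P → P ';' '+') = (FIRST(RHS) \ {ε}) ∪ (FOLLOW(P) if ε ∈ FIRST(RHS), i.e. RHS ⇒* ε)
FIRST(P) = { ';', ε }
FIRST(P ';' '+') = { ';' }
ε ∉ FIRST(P ';' '+'), so FOLLOW(P) is not added.
PREDICT(P → P ';' '+') = { ';' }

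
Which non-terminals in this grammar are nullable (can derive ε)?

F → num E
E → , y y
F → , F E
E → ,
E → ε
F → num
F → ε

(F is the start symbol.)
{ 'E', 'F' }

ε-productions: E → ε, F → ε
So E, F are immediately nullable.
Every non-terminal is now nullable.
Nullable = { 'E', 'F' }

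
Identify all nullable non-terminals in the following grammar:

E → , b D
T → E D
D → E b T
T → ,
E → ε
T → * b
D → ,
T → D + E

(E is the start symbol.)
A non-terminal is nullable if it can derive ε (the empty string): either it has an ε-production, or it has a production whose right-hand side consists entirely of nullable non-terminals.

ε-productions: E → ε
So E is immediately nullable.
No further non-terminal can be added: every production for the remaining non-terminals contains a terminal or a non-nullable non-terminal.
Nullable = { 'E' }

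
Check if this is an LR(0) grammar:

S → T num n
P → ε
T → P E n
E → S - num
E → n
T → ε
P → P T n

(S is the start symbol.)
Augment with S' → S and build the canonical LR(0) collection (I0 = CLOSURE({[S' → . S]}), then GOTO on every symbol after a dot until no new states appear). It has 14 states:
  I0: { [P → . P T n], [P → .], [S → . T num n], [S' → . S], [T → . P E n], [T → .] }  — 2 reduces
  I1: { [E → . S - num], [E → . n], [P → . P T n], [P → .], [P → P . T n], [S → . T num n], [T → . P E n], [T → .], [T → P . E n] }  — shift, 2 reduces
  I2: { [S' → S .] }  — accept
  I3: { [S → T . num n] }  — shift
  I4: { [S → T num . n] }  — shift
  I5: { [S → T num n .] }  — reduce
  I6: { [T → P E . n] }  — shift
  I7: { [E → S . - num] }  — shift
  I8: { [P → P T . n], [S → T . num n] }  — shift
  I9: { [E → n .] }  — reduce
  I10: { [P → P T n .] }  — reduce
  I11: { [E → S - . num] }  — shift
  I12: { [E → S - num .] }  — reduce
  I13: { [T → P E n .] }  — reduce

Conflict in state I0:
  Reduce-reduce conflict: [P → .] and [T → .]
So the grammar is NOT LR(0).

Answer: No. Reduce-reduce conflict: [P → .] and [T → .]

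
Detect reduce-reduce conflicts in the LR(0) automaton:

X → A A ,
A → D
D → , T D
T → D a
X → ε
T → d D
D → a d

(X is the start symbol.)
No reduce-reduce conflicts

A reduce-reduce conflict occurs when an LR(0) state has two complete items [A → α .] and [B → β .] — both call for a reduction, and with no lookahead the parser cannot choose between them.

Augment with X' → X and build the canonical LR(0) collection (I0 = CLOSURE({[X' → . X]}), then GOTO on every symbol after a dot until no new states appear). It has 15 states:
  I0: { [A → . D], [D → . , T D], [D → . a d], [X → . A A ,], [X → .], [X' → . X] }  — shift, reduce
  I1: { [D → , . T D], [D → . , T D], [D → . a d], [T → . D a], [T → . d D] }  — shift
  I2: { [A → . D], [D → . , T D], [D → . a d], [X → A . A ,] }  — shift
  I3: { [A → D .] }  — reduce
  I4: { [X' → X .] }  — accept
  I5: { [D → a . d] }  — shift
  I6: { [D → a d .] }  — reduce
  I7: { [X → A A . ,] }  — shift
  I8: { [X → A A , .] }  — reduce
  I9: { [T → D . a] }  — shift
  I10: { [D → , T . D], [D → . , T D], [D → . a d] }  — shift
  I11: { [D → . , T D], [D → . a d], [T → d . D] }  — shift
  I12: { [T → d D .] }  — reduce
  I13: { [D → , T D .] }  — reduce
  I14: { [T → D a .] }  — reduce

No state contains more than one complete item.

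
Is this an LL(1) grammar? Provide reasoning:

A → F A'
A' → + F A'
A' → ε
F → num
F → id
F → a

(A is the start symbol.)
A grammar is LL(1) if for each non-terminal N with multiple productions, the predict sets of those productions are pairwise disjoint, where PREDICT(N → α) = (FIRST(α) \ {ε}) ∪ (FOLLOW(N) if α ⇒* ε).

Relevant sets:
  FOLLOW(A') = { $ }

For A':
  PREDICT(A' → '+' F A') = { '+' }
  PREDICT(A' → ε) = { $ }
For F:
  PREDICT(F → num) = { 'num' }
  PREDICT(F → id) = { 'id' }
  PREDICT(F → a) = { 'a' }
A has a single production, so nothing to check there.

All predict sets are disjoint. The grammar IS LL(1).

Answer: Yes, the grammar is LL(1).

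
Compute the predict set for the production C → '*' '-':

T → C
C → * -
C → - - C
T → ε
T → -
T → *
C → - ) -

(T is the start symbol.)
PREDICT(C → '*' '-') = (FIRST(RHS) \ {ε}) ∪ (FOLLOW(C) if ε ∈ FIRST(RHS), i.e. RHS ⇒* ε)
FIRST('*' '-') = { '*' }
ε ∉ FIRST('*' '-'), so FOLLOW(C) is not added.
PREDICT(C → '*' '-') = { '*' }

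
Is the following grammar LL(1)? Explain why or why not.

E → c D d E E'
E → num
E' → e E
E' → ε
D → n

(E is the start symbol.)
No. Predict set conflict for E': { 'e' }

A grammar is LL(1) if for each non-terminal N with multiple productions, the predict sets of those productions are pairwise disjoint, where PREDICT(N → α) = (FIRST(α) \ {ε}) ∪ (FOLLOW(N) if α ⇒* ε).

Relevant sets:
  FOLLOW(E') = { $, 'e' }

For E:
  PREDICT(E → c D d E E') = { 'c' }
  PREDICT(E → num) = { 'num' }
For E':
  PREDICT(E' → e E) = { 'e' }
  PREDICT(E' → ε) = { $, 'e' }
D has a single production, so nothing to check there.

Conflict found: Predict set conflict for E': { 'e' }
The grammar is NOT LL(1).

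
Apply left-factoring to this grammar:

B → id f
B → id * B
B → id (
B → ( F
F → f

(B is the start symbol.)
B → id B'
B' → f
B' → * B
B' → (
B → ( F
F → f

Left-factoring transforms A → αβ₁ | αβ₂ into A → αA' and A' → β₁ | β₂
(α is the longest common prefix among the alternatives). Repeat until
no nonterminal has two alternatives with a common prefix.

Round 1: B has alternatives sharing prefix 'id'. Introduce B': B → id B'
  Add: B' → f
  Add: B' → * B
  Add: B' → (

No remaining common prefixes — done.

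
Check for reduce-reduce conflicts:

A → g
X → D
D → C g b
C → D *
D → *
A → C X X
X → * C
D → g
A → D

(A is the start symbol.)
Yes — I5: [A → g .] vs [D → g .]

A reduce-reduce conflict occurs when an LR(0) state has two complete items [A → α .] and [B → β .] — both call for a reduction, and with no lookahead the parser cannot choose between them.

Augment with A' → A and build the canonical LR(0) collection (I0 = CLOSURE({[A' → . A]}), then GOTO on every symbol after a dot until no new states appear). It has 18 states:
  I0: { [A → . C X X], [A → . D], [A → . g], [A' → . A], [C → . D *], [D → . *], [D → . C g b], [D → . g] }  — shift
  I1: { [D → * .] }  — reduce
  I2: { [A' → A .] }  — accept
  I3: { [A → C . X X], [C → . D *], [D → . *], [D → . C g b], [D → . g], [D → C . g b], [X → . * C], [X → . D] }  — shift
  I4: { [A → D .], [C → D . *] }  — shift, reduce
  I5: { [A → g .], [D → g .] }  — 2 reduces
  I6: { [C → D * .] }  — reduce
  I7: { [C → . D *], [D → * .], [D → . *], [D → . C g b], [D → . g], [X → * . C] }  — shift, reduce
  I8: { [D → C . g b] }  — shift
  I9: { [C → D . *], [X → D .] }  — shift, reduce
  I10: { [A → C X . X], [C → . D *], [D → . *], [D → . C g b], [D → . g], [X → . * C], [X → . D] }  — shift
  I11: { [D → C g . b], [D → g .] }  — shift, reduce
  I12: { [D → C g b .] }  — reduce
  I13: { [A → C X X .] }  — reduce
  I14: { [D → g .] }  — reduce
  I15: { [D → C g . b] }  — shift
  I16: { [D → C . g b], [X → * C .] }  — shift, reduce
  I17: { [C → D . *] }  — shift

I5 contains complete items [A → g .], [D → g .] — reduce-reduce conflict.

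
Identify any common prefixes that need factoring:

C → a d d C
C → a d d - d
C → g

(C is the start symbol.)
Yes, C has productions with common prefix 'a d d'

Left-factoring is needed when two productions for the same non-terminal
share a common prefix on the right-hand side.

Productions for C:
  C → a d d C
  C → a d d - d
  C → g

Found common prefix 'a d d' in productions for C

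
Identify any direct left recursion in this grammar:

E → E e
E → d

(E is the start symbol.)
Direct left recursion occurs when N → N α for some non-terminal N (the right-hand side begins with the left-hand side itself).

E → E e: LEFT RECURSIVE (starts with E)
E → d: starts with d

The grammar has direct left recursion on: E.

Answer: Yes, E is left-recursive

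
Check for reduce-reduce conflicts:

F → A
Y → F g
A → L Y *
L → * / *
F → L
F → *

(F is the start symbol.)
No reduce-reduce conflicts

A reduce-reduce conflict occurs when an LR(0) state has two complete items [A → α .] and [B → β .] — both call for a reduction, and with no lookahead the parser cannot choose between them.

Augment with F' → F and build the canonical LR(0) collection (I0 = CLOSURE({[F' → . F]}), then GOTO on every symbol after a dot until no new states appear). It has 11 states:
  I0: { [A → . L Y *], [F → . *], [F → . A], [F → . L], [F' → . F], [L → . * / *] }  — shift
  I1: { [F → * .], [L → * . / *] }  — shift, reduce
  I2: { [F → A .] }  — reduce
  I3: { [F' → F .] }  — accept
  I4: { [A → . L Y *], [A → L . Y *], [F → . *], [F → . A], [F → . L], [F → L .], [L → . * / *], [Y → . F g] }  — shift, reduce
  I5: { [Y → F . g] }  — shift
  I6: { [A → L Y . *] }  — shift
  I7: { [A → L Y * .] }  — reduce
  I8: { [Y → F g .] }  — reduce
  I9: { [L → * / . *] }  — shift
  I10: { [L → * / * .] }  — reduce

No state contains more than one complete item.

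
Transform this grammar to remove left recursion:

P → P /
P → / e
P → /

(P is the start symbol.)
P is directly left-recursive. The standard transformation for
  A → A α₁ | ... | A α_m | β₁ | ... | β_n
is
  A  → β₁ A' | ... | β_n A'
  A' → α₁ A' | ... | α_m A' | ε

P → / e becomes P → / e P'
P → / becomes P → / P'
P → P / becomes P' → / P'
Add P' → ε

Resulting grammar:
P → / e P'
P → / P'
P' → / P'
P' → ε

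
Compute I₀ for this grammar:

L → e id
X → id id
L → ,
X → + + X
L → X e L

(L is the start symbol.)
{ [L → . ,], [L → . X e L], [L → . e id], [L' → . L], [X → . + + X], [X → . id id] }

First, augment the grammar with L' → L
I₀ = CLOSURE({ [L' → . L] }):
  [L' → . L] has the dot before L: add [L → . e id], [L → . ,], [L → . X e L]
  [L → . X e L] has the dot before X: add [X → . id id], [X → . + + X]
No further items can be added.

I₀ = { [L → . ,], [L → . X e L], [L → . e id], [L' → . L], [X → . + + X], [X → . id id] }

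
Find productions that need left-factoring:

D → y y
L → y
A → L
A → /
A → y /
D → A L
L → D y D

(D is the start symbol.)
No, left-factoring is not needed

Left-factoring is needed when two productions for the same non-terminal
share a common prefix on the right-hand side.

Productions for D:
  D → y y
  D → A L
Productions for L:
  L → y
  L → D y D
Productions for A:
  A → L
  A → /
  A → y /

No common prefixes found.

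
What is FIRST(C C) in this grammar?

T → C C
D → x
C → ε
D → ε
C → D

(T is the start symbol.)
{ 'x', ε }

FIRST sets of the non-terminals involved (from the grammar, by fixed-point iteration):
  FIRST(C) = { 'x', ε }

To compute FIRST(C C), process the symbols left to right:
Symbol C is a non-terminal. Add FIRST(C) \ {ε} = { 'x' }
C is nullable (ε ∈ FIRST(C)), continue to the next symbol.
Symbol C is a non-terminal. Add FIRST(C) \ {ε} = { 'x' }
C is nullable (ε ∈ FIRST(C)), continue to the next symbol.
All symbols are nullable, so ε is in the result.
FIRST(C C) = { 'x', ε }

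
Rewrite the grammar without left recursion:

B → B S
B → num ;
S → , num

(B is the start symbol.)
B is directly left-recursive. The standard transformation for
  A → A α₁ | ... | A α_m | β₁ | ... | β_n
is
  A  → β₁ A' | ... | β_n A'
  A' → α₁ A' | ... | α_m A' | ε

B → num ; becomes B → num ; B'
B → B S becomes B' → S B'
Add B' → ε

Productions for other non-terminals are unchanged:
  S → , num

Resulting grammar:
B → num ; B'
B' → S B'
B' → ε
S → , num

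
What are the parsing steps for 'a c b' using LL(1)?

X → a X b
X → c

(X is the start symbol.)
Stack is shown with the top on the left.

Stack    Input    Action
------------------------
X $      a c b $  output X → a X b
a X b $  a c b $  match 'a'
X b $    c b $    output X → c
c b $    c b $    match 'c'
b $      b $      match 'b'
$        $        accept

The string is accepted.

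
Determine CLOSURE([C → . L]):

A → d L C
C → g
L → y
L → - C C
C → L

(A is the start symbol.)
{ [C → . L], [L → . - C C], [L → . y] }

To compute CLOSURE, for each item [A → α.Bβ] where B is a non-terminal, add [B → .γ] for all productions B → γ; repeat for the newly added items until nothing changes.

Start with: [C → . L]
  [C → . L] has the dot before L: add [L → . y], [L → . - C C]
No further items can be added.

CLOSURE = { [C → . L], [L → . - C C], [L → . y] }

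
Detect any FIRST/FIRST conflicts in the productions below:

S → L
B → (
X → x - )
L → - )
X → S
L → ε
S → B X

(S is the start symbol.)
No FIRST/FIRST conflicts.

A FIRST/FIRST conflict occurs when two productions N → α and N → β for the same non-terminal have FIRST(α) ∩ FIRST(β) ≠ ∅ (with ε ∈ FIRST of a nullable right-hand side, so two nullable alternatives also conflict).

FIRST sets of the non-terminals at (or reachable through a nullable prefix from) the front of some alternative:
  FIRST(L) = { '-', ε }
  FIRST(B) = { '(' }
  FIRST(S) = { '(', '-', ε }

Productions for S:
  S → L: FIRST = { '-', ε }
  S → B X: FIRST = { '(' }
Productions for X:
  X → x - ): FIRST = { 'x' }
  X → S: FIRST = { '(', '-', ε }
Productions for L:
  L → - ): FIRST = { '-' }
  L → ε: FIRST = { ε }
B has only one production, so no FIRST/FIRST conflict is possible there.

All alternatives of each non-terminal have pairwise disjoint FIRST sets.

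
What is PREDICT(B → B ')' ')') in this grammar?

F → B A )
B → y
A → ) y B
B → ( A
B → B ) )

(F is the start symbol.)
PREDICT(B → B ')' ')') = (FIRST(RHS) \ {ε}) ∪ (FOLLOW(B) if ε ∈ FIRST(RHS), i.e. RHS ⇒* ε)
FIRST(B) = { '(', 'y' }
FIRST(B ')' ')') = { '(', 'y' }
ε ∉ FIRST(B ')' ')'), so FOLLOW(B) is not added.
PREDICT(B → B ')' ')') = { '(', 'y' }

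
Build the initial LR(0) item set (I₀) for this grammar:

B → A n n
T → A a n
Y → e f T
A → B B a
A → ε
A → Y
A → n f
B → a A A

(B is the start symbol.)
{ [A → . B B a], [A → . Y], [A → . n f], [A → .], [B → . A n n], [B → . a A A], [B' → . B], [Y → . e f T] }

First, augment the grammar with B' → B
I₀ = CLOSURE({ [B' → . B] }):
  [B' → . B] has the dot before B: add [B → . A n n], [B → . a A A]
  [B → . A n n] has the dot before A: add [A → . B B a], [A → .], [A → . Y], [A → . n f]
  [A → . Y] has the dot before Y: add [Y → . e f T]
No further items can be added.

I₀ = { [A → . B B a], [A → . Y], [A → . n f], [A → .], [B → . A n n], [B → . a A A], [B' → . B], [Y → . e f T] }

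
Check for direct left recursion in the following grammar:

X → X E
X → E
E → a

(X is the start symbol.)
X → X E: LEFT RECURSIVE (starts with X)
X → E: starts with E
E → a: starts with a

The grammar has direct left recursion on: X.

Answer: Yes, X is left-recursive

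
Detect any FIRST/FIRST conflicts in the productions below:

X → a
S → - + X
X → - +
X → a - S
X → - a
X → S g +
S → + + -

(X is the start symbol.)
Yes. X → a / X → a '-' S on { 'a' }; X → '-' '+' / X → '-' a on { '-' }; X → '-' '+' / X → S g '+' on { '-' }; X → '-' a / X → S g '+' on { '-' }

FIRST sets of the non-terminals at (or reachable through a nullable prefix from) the front of some alternative:
  FIRST(S) = { '+', '-' }

Productions for X:
  X → a: FIRST = { 'a' }
  X → - +: FIRST = { '-' }
  X → a - S: FIRST = { 'a' }
  X → - a: FIRST = { '-' }
  X → S g +: FIRST = { '+', '-' }
Productions for S:
  S → - + X: FIRST = { '-' }
  S → + + -: FIRST = { '+' }

Conflict for X: X → a and X → a - S
  Overlap: { 'a' }
Conflict for X: X → - + and X → - a
  Overlap: { '-' }
Conflict for X: X → - + and X → S g +
  Overlap: { '-' }
Conflict for X: X → - a and X → S g +
  Overlap: { '-' }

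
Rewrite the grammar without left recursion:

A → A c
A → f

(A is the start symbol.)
A → f A'
A' → c A'
A' → ε

A is directly left-recursive. The standard transformation for
  A → A α₁ | ... | A α_m | β₁ | ... | β_n
is
  A  → β₁ A' | ... | β_n A'
  A' → α₁ A' | ... | α_m A' | ε

A → f becomes A → f A'
A → A c becomes A' → c A'
Add A' → ε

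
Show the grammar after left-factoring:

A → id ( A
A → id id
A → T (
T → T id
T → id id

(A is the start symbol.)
A → id A'
A' → ( A
A' → id
A → T (
T → T id
T → id id

Left-factoring transforms A → αβ₁ | αβ₂ into A → αA' and A' → β₁ | β₂
(α is the longest common prefix among the alternatives). Repeat until
no nonterminal has two alternatives with a common prefix.

Round 1: A has alternatives sharing prefix 'id'. Introduce A': A → id A'
  Add: A' → ( A
  Add: A' → id

No remaining common prefixes — done.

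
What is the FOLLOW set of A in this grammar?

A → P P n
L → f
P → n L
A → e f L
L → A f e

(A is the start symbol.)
To compute FOLLOW(A), find every occurrence of A on a right-hand side N → α A β: add FIRST(β) \ {ε}, and if β is empty or nullable also add FOLLOW(N). Iterate to a fixed point.

A is the start symbol, so $ ∈ FOLLOW(A).
In L → A f e: A is followed by f e, add FIRST(f e) \ {ε} = { 'f' }

Taking the union: FOLLOW(A) = { $, 'f' }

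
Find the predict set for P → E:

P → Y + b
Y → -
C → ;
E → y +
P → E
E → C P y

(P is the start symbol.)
PREDICT(P → E) = (FIRST(RHS) \ {ε}) ∪ (FOLLOW(P) if ε ∈ FIRST(RHS), i.e. RHS ⇒* ε)
FIRST(E) = { ';', 'y' }
FIRST(E) = { ';', 'y' }
ε ∉ FIRST(E), so FOLLOW(P) is not added.
PREDICT(P → E) = { ';', 'y' }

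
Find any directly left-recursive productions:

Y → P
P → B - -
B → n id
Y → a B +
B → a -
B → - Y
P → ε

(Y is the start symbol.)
No direct left recursion

Y → P: starts with P
P → B - -: starts with B
B → n id: starts with n
Y → a B +: starts with a
B → a -: starts with a
B → - Y: starts with '-'
P → ε: starts with ε

No direct left recursion found.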